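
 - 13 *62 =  - 806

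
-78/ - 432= 13/72 =0.18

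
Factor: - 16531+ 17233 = 2^1 * 3^3*13^1 = 702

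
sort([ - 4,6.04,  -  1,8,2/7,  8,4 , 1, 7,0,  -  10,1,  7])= [ - 10, - 4,  -  1,0,2/7, 1,1, 4,6.04, 7,7, 8, 8]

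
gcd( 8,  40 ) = 8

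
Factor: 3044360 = 2^3*5^1*11^2* 17^1 *37^1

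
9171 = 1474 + 7697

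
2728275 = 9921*275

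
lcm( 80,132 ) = 2640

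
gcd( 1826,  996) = 166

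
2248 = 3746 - 1498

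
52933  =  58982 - 6049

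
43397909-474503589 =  - 431105680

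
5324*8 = 42592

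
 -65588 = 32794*( - 2 ) 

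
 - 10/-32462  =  5/16231 = 0.00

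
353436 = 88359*4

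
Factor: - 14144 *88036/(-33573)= 2^8*3^( - 1) * 13^2*17^1*19^( - 2)*31^(  -  1)*1693^1 = 1245181184/33573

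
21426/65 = 329 + 41/65 = 329.63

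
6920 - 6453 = 467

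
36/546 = 6/91 = 0.07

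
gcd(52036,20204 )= 4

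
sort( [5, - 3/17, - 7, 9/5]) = [  -  7,-3/17, 9/5, 5]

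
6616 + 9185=15801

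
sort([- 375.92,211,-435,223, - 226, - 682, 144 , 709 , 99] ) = [ - 682, - 435, - 375.92, - 226,99,144,211, 223,709 ]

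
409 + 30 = 439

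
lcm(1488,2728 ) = 16368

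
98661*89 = 8780829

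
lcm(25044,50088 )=50088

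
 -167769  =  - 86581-81188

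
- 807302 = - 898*899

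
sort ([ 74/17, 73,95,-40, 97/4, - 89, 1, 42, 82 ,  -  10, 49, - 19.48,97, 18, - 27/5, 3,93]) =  [ - 89,-40,-19.48, -10, -27/5,1 , 3 , 74/17,18, 97/4,42,49,73,82,93,95, 97]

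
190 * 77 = 14630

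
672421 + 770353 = 1442774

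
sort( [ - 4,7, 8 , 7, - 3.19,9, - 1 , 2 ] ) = [ - 4,  -  3.19, - 1, 2,7,7,8,9 ] 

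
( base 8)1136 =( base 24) 116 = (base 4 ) 21132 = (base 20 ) 1A6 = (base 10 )606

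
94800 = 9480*10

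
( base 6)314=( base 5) 433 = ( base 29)42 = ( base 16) 76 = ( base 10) 118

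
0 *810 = 0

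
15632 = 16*977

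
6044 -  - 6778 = 12822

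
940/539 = 940/539 = 1.74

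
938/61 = 15+23/61  =  15.38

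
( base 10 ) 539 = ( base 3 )201222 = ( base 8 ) 1033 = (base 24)mb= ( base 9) 658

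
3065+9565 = 12630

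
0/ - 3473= 0/1 = - 0.00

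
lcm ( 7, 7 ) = 7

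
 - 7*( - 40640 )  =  284480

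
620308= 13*47716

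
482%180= 122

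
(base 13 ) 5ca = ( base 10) 1011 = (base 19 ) 2F4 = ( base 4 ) 33303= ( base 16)3F3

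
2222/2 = 1111=   1111.00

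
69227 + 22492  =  91719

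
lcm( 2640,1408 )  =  21120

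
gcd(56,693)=7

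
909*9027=8205543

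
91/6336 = 91/6336 = 0.01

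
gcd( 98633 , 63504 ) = 1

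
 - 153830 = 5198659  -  5352489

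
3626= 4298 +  - 672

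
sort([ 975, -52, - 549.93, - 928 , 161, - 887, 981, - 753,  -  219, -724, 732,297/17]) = [ - 928, - 887, - 753, - 724, - 549.93, - 219, - 52, 297/17, 161, 732, 975, 981 ] 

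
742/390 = 1+176/195 =1.90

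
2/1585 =2/1585=0.00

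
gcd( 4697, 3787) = 7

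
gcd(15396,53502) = 6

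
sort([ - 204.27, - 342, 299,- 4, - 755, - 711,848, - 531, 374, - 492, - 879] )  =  [-879  , - 755,- 711, - 531, - 492, - 342, - 204.27, - 4,299 , 374, 848] 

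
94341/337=279+318/337 =279.94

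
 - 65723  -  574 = - 66297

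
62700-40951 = 21749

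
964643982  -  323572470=641071512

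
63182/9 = 7020 + 2/9 = 7020.22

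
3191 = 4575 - 1384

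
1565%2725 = 1565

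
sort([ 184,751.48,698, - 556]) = [ - 556, 184,698,751.48] 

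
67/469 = 1/7= 0.14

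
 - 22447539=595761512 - 618209051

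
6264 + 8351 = 14615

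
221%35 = 11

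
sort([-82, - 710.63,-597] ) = [ - 710.63, - 597,  -  82]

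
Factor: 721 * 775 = 5^2*7^1 * 31^1*103^1=558775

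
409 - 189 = 220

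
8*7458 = 59664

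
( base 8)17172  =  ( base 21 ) heb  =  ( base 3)101200222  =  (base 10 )7802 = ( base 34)6PG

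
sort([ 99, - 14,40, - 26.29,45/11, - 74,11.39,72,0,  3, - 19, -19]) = [ - 74 , - 26.29, - 19,-19, - 14, 0,  3,45/11,11.39,  40,72, 99] 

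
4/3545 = 4/3545 = 0.00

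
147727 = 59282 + 88445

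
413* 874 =360962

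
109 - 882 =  - 773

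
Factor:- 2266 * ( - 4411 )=9995326= 2^1 * 11^2* 103^1*401^1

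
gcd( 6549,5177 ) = 1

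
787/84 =9 + 31/84=9.37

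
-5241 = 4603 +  -9844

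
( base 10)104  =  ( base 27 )3N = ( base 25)44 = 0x68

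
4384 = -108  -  - 4492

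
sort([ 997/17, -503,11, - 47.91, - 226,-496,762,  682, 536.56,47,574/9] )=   [-503, - 496, - 226, - 47.91,11,47,997/17,574/9,536.56 , 682,762 ] 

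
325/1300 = 1/4 = 0.25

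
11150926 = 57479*194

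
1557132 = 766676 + 790456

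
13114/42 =312+ 5/21= 312.24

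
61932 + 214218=276150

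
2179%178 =43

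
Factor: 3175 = 5^2*127^1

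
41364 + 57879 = 99243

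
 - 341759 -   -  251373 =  - 90386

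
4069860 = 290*14034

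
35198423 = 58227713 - 23029290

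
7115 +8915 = 16030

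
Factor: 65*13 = 5^1*13^2 = 845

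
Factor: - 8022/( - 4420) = 2^( - 1 )*3^1*5^( - 1) * 7^1*13^( - 1)*17^( - 1)*191^1 = 4011/2210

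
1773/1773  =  1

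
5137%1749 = 1639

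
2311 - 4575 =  - 2264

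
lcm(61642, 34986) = 1294482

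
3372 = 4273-901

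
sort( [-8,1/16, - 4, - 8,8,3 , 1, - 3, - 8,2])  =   [-8 ,-8, - 8, - 4,-3, 1/16,1, 2,3, 8 ]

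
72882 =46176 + 26706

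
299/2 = 299/2  =  149.50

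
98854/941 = 98854/941 = 105.05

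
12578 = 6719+5859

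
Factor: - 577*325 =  - 5^2 * 13^1*577^1 = -187525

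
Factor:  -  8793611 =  - 199^1* 44189^1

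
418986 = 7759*54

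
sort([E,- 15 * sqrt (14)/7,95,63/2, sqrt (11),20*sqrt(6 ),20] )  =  [ - 15*sqrt( 14)/7,E,sqrt( 11),  20,63/2,20 * sqrt( 6),95]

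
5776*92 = 531392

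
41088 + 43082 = 84170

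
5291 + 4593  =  9884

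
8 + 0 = 8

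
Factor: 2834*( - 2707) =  - 7671638 =-2^1*13^1 *109^1*2707^1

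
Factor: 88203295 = 5^1 *1213^1 * 14543^1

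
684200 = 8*85525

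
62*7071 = 438402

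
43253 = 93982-50729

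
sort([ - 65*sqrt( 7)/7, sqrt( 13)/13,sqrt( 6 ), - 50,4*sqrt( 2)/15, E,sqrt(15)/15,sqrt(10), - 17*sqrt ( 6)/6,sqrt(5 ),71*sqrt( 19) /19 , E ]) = [ - 50, - 65*sqrt(7)/7, - 17*sqrt( 6)/6,sqrt(15)/15,  sqrt(13)/13,4*sqrt( 2)/15,sqrt( 5),sqrt(6),E, E,sqrt( 10),71*sqrt( 19) /19] 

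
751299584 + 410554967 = 1161854551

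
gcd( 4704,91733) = 1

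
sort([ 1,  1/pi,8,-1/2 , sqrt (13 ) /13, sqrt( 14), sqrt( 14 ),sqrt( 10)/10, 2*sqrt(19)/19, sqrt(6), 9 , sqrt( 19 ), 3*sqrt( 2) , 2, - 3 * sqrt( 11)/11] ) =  [-3 * sqrt( 11 ) /11,-1/2,sqrt(13)/13, sqrt( 10) /10,1/pi,2 * sqrt(19 )/19,1 , 2 , sqrt( 6 ) , sqrt( 14),sqrt (14) , 3*sqrt( 2), sqrt( 19),8,9 ]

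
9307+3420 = 12727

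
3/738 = 1/246 = 0.00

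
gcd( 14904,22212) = 36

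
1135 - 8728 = - 7593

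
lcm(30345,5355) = 91035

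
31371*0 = 0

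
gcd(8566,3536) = 2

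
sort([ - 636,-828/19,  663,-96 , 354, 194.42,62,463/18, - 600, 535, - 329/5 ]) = [-636, - 600, - 96, - 329/5, - 828/19,  463/18,  62, 194.42, 354,535, 663]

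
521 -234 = 287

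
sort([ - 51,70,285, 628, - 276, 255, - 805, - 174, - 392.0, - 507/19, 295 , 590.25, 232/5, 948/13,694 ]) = [ - 805,-392.0, - 276, - 174, - 51, - 507/19,232/5, 70,948/13, 255, 285, 295, 590.25, 628,694]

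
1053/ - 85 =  - 1053/85 = - 12.39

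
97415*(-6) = - 584490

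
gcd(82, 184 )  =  2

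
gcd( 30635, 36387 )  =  1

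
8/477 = 8/477 = 0.02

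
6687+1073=7760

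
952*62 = 59024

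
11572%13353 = 11572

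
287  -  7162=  - 6875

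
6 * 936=5616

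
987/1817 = 987/1817=0.54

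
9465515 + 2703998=12169513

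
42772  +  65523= 108295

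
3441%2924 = 517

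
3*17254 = 51762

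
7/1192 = 7/1192 = 0.01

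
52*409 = 21268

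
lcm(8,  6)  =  24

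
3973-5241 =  - 1268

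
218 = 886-668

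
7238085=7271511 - 33426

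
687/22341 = 229/7447= 0.03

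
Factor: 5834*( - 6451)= - 37635134 = - 2^1*2917^1* 6451^1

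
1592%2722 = 1592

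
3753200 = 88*42650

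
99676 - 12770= 86906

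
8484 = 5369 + 3115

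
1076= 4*269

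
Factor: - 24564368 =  - 2^4* 23^1*66751^1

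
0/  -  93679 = 0/1  =  - 0.00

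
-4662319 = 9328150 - 13990469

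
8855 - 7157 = 1698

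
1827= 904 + 923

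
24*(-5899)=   -  141576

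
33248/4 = 8312 = 8312.00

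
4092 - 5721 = -1629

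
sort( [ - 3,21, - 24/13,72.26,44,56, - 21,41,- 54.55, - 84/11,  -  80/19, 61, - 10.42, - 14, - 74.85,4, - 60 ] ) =[-74.85, - 60, - 54.55,  -  21 ,-14,  -  10.42, - 84/11, - 80/19, - 3, - 24/13, 4,21,41,44, 56,61,72.26] 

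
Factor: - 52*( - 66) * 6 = 2^4 *3^2*11^1*13^1  =  20592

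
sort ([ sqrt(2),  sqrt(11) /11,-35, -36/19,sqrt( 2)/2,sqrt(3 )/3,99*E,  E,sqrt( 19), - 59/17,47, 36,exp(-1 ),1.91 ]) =[ - 35, - 59/17,-36/19 , sqrt(11)/11 , exp( - 1),sqrt (3 )/3, sqrt( 2)/2, sqrt( 2),  1.91,  E,  sqrt (19),36 , 47,  99*E ]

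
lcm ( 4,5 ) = 20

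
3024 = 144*21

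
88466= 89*994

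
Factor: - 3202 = - 2^1*1601^1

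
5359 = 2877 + 2482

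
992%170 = 142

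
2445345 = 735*3327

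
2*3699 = 7398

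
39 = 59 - 20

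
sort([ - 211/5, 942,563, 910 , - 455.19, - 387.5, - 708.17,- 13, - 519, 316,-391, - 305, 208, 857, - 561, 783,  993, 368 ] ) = [- 708.17, - 561 ,-519 , - 455.19, - 391,- 387.5, - 305, - 211/5, - 13,208, 316, 368, 563, 783, 857, 910 , 942,993 ] 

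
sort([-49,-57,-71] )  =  [ - 71 , - 57,-49]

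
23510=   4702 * 5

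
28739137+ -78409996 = -49670859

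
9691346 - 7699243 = 1992103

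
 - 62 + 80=18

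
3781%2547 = 1234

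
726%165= 66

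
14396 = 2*7198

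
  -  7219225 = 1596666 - 8815891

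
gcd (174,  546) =6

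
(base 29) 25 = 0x3F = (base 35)1s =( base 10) 63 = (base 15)43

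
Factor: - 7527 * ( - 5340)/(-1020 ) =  - 3^1*13^1 *17^( - 1 ) * 89^1*193^1 = - 669903/17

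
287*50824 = 14586488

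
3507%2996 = 511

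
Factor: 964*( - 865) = - 833860= - 2^2 * 5^1*173^1*241^1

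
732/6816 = 61/568 = 0.11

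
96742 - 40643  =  56099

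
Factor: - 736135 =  - 5^1* 147227^1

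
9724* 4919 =47832356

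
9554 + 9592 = 19146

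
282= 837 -555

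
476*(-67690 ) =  - 32220440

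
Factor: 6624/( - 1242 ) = -2^4*3^ ( - 1 )= -  16/3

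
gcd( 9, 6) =3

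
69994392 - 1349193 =68645199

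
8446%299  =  74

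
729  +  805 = 1534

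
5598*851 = 4763898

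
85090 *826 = 70284340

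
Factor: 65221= 13^1* 29^1*173^1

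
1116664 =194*5756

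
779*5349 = 4166871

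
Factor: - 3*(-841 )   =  3^1*29^2 = 2523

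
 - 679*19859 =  - 13484261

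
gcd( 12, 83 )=1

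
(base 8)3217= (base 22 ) 3A7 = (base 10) 1679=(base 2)11010001111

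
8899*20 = 177980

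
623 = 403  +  220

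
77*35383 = 2724491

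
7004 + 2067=9071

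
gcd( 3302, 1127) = 1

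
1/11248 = 1/11248 = 0.00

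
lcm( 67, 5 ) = 335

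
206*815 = 167890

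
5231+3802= 9033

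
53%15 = 8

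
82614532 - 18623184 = 63991348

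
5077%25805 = 5077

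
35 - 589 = - 554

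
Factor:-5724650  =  -2^1*5^2*114493^1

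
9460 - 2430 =7030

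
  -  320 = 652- 972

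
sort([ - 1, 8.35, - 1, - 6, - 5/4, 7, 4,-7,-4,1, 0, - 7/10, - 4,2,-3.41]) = [-7,- 6,-4, - 4, - 3.41, - 5/4, - 1, - 1, - 7/10,0, 1,2,4, 7, 8.35] 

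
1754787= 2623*669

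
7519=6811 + 708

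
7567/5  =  7567/5 = 1513.40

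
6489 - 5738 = 751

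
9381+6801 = 16182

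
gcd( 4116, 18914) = 98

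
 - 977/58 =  - 17+9/58 = - 16.84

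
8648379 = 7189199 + 1459180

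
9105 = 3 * 3035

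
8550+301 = 8851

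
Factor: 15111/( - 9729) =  -47^(-1)* 73^1 = - 73/47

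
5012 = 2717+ 2295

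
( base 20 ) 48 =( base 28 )34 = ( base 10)88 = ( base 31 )2Q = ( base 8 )130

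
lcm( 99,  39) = 1287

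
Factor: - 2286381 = -3^1*17^1*127^1*353^1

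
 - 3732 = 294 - 4026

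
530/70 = 53/7 = 7.57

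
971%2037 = 971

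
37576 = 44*854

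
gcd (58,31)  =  1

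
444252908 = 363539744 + 80713164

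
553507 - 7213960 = - 6660453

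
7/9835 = 1/1405 = 0.00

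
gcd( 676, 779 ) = 1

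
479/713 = 479/713 = 0.67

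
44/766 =22/383 = 0.06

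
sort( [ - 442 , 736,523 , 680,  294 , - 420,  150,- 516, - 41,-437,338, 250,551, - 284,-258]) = [-516,-442,-437, - 420, - 284, - 258,-41,150,250,  294,338,523,551,680,736]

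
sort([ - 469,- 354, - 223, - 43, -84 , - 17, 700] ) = [ -469, - 354 ,-223, - 84,-43, - 17, 700] 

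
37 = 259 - 222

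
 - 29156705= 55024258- 84180963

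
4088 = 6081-1993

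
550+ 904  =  1454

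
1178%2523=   1178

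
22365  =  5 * 4473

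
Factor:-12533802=  -  2^1*3^1*191^1 * 10937^1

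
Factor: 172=2^2 * 43^1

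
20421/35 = 20421/35 = 583.46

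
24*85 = 2040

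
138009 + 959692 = 1097701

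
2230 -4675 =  - 2445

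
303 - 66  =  237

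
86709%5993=2807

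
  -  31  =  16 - 47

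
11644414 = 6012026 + 5632388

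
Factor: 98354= 2^1 *49177^1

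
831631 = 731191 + 100440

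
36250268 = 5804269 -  - 30445999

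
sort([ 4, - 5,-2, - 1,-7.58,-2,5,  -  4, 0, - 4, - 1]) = [ - 7.58, - 5, - 4, - 4,- 2, - 2,-1, - 1,0, 4,  5 ]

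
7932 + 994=8926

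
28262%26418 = 1844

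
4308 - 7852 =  - 3544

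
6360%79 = 40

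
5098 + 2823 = 7921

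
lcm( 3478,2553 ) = 239982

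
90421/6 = 15070  +  1/6  =  15070.17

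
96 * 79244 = 7607424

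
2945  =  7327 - 4382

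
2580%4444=2580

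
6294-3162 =3132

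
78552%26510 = 25532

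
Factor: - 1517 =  - 37^1*41^1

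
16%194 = 16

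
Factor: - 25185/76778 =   -  2^(  -  1)*3^1*5^1*13^ ( - 1 )  *23^1 *73^1*2953^( - 1 ) 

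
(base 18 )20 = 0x24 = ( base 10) 36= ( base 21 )1f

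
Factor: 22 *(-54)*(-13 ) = 2^2*3^3*11^1*13^1 = 15444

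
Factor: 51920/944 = 5^1*11^1 = 55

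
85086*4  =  340344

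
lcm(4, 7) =28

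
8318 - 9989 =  - 1671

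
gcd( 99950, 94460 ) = 10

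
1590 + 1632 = 3222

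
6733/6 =6733/6= 1122.17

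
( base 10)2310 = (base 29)2lj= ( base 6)14410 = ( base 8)4406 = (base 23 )48A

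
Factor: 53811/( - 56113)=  - 3^3*1993^1*56113^( - 1 )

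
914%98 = 32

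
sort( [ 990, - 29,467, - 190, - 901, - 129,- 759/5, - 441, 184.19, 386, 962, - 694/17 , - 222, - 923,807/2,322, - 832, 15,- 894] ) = [ - 923, - 901  , - 894, - 832, - 441, - 222, - 190, - 759/5, - 129,-694/17, - 29,15 , 184.19, 322,386,807/2,467,962,990]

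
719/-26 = -719/26 = - 27.65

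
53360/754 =920/13  =  70.77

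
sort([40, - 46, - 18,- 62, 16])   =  [ - 62,-46, - 18, 16,40]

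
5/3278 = 5/3278 = 0.00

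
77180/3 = 77180/3=25726.67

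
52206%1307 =1233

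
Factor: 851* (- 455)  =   - 387205 = -5^1*7^1*13^1*23^1*37^1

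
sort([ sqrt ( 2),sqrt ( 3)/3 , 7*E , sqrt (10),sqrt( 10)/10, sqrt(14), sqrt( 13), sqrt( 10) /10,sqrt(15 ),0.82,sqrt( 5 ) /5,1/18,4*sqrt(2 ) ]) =[ 1/18, sqrt ( 10) /10, sqrt( 10) /10, sqrt( 5 )/5, sqrt(3 ) /3,0.82, sqrt( 2),  sqrt( 10), sqrt(13 ), sqrt(14 ),sqrt( 15), 4*sqrt(2 ), 7*E]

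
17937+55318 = 73255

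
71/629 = 71/629 = 0.11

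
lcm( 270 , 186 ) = 8370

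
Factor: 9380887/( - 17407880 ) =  -2^ (-3)*5^(  -  1)*7^(-1 )*367^1*25561^1 * 62171^( - 1) 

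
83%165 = 83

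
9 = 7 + 2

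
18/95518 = 9/47759 = 0.00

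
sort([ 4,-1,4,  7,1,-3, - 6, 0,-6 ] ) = [ - 6,  -  6,-3, - 1 , 0,  1,4, 4,  7 ]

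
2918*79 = 230522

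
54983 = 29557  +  25426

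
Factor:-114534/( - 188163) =14/23 = 2^1* 7^1*23^( - 1)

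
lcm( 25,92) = 2300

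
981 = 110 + 871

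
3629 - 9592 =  - 5963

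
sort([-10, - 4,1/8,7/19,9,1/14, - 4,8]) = [ - 10, - 4, - 4,1/14,  1/8  ,  7/19, 8, 9 ]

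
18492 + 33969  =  52461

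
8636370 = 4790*1803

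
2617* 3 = 7851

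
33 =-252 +285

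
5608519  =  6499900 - 891381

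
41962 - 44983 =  - 3021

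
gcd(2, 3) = 1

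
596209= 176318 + 419891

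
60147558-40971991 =19175567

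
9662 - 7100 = 2562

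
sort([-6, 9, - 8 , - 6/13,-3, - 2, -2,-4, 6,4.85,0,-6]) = [-8, - 6,-6, - 4, - 3 , -2, - 2 ,  -  6/13 , 0 , 4.85,6,9] 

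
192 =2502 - 2310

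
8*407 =3256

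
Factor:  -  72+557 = 485= 5^1*97^1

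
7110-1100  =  6010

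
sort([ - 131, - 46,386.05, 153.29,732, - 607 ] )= [ - 607,  -  131,  -  46 , 153.29,  386.05,732 ]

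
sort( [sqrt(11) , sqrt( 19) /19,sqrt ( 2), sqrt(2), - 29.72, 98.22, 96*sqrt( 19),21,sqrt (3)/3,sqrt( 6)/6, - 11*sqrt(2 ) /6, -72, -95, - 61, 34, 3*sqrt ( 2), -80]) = [ - 95, - 80, - 72, - 61, - 29.72, - 11*sqrt(2) /6,sqrt( 19)/19, sqrt (6)/6, sqrt (3 ) /3,  sqrt( 2), sqrt( 2),sqrt(11), 3* sqrt( 2), 21, 34, 98.22, 96*sqrt( 19)]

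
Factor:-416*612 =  - 254592 = -2^7*3^2*13^1*17^1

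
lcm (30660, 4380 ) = 30660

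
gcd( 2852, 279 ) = 31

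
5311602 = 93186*57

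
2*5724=11448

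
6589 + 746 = 7335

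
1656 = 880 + 776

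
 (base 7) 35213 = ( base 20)12b6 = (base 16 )2342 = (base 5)242101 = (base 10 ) 9026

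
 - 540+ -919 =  - 1459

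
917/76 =917/76= 12.07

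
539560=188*2870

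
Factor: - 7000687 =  - 29^1 * 163^1*1481^1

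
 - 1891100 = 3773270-5664370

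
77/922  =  77/922 = 0.08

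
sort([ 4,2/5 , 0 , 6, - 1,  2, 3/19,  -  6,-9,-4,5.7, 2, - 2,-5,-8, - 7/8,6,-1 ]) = [ - 9, - 8, - 6, - 5,-4, - 2, - 1, - 1,-7/8, 0,3/19, 2/5,2,2, 4 , 5.7,  6, 6]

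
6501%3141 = 219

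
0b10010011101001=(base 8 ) 22351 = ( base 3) 110221222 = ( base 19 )1736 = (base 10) 9449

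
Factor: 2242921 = 2242921^1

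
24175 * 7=169225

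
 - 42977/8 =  - 5373+7/8 = - 5372.12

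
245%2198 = 245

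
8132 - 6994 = 1138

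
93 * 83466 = 7762338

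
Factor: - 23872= - 2^6*373^1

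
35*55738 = 1950830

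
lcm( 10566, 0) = 0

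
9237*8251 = 76214487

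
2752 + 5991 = 8743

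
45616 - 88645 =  - 43029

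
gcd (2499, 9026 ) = 1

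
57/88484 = 57/88484 = 0.00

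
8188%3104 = 1980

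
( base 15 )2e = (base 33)1B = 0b101100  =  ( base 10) 44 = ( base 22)20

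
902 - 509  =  393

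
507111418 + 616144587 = 1123256005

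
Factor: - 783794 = - 2^1*11^1*23^1 * 1549^1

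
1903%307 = 61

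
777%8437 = 777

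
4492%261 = 55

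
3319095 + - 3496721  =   - 177626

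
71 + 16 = 87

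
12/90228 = 1/7519 = 0.00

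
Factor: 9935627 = 13^1 *331^1*2309^1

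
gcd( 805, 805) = 805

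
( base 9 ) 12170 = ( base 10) 8163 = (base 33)7gc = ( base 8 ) 17743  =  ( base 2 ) 1111111100011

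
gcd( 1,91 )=1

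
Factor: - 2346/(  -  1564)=2^ (  -  1 )*3^1= 3/2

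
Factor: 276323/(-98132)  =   - 2^(-2)*24533^( - 1)*276323^1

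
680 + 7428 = 8108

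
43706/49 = 43706/49 =891.96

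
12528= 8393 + 4135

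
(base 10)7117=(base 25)b9h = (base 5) 211432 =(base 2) 1101111001101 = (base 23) DAA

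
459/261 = 1+22/29 = 1.76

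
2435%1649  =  786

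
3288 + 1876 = 5164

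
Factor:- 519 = -3^1 *173^1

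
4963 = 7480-2517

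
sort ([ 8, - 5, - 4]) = [ - 5, - 4, 8]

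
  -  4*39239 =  - 156956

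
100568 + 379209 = 479777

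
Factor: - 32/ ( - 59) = 2^5*59^( - 1)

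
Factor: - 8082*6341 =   -  2^1*3^2*17^1*373^1*449^1= - 51247962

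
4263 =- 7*( - 609 )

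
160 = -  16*(  -  10 ) 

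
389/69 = 389/69   =  5.64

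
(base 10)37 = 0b100101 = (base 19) 1I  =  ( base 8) 45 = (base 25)1c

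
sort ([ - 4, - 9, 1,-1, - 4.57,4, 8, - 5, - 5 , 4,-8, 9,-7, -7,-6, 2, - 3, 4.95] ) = [-9,-8,- 7, - 7 ,-6, - 5, - 5,- 4.57,-4,-3,-1,  1,  2, 4,4, 4.95, 8 , 9]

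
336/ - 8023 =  - 336/8023 = - 0.04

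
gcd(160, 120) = 40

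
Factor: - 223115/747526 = -2^( - 1 )*5^1*13^ (-1)*28751^( -1 )*44623^1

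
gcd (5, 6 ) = 1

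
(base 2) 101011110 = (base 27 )cq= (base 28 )ce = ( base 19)i8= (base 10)350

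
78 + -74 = 4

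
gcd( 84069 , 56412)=9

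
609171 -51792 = 557379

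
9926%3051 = 773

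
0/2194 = 0 = 0.00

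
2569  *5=12845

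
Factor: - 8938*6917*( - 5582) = 2^2*41^1*109^1*2791^1*6917^1 = 345102382972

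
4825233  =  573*8421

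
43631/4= 43631/4= 10907.75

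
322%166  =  156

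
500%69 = 17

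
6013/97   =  6013/97  =  61.99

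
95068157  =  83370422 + 11697735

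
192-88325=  - 88133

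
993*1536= 1525248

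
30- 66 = -36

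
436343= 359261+77082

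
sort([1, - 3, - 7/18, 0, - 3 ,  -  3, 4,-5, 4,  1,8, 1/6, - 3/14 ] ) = [ - 5, - 3, - 3, - 3, - 7/18, - 3/14, 0  ,  1/6, 1,  1, 4,4,8]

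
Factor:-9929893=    - 9929893^1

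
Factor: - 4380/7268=  -  1095/1817 = -  3^1*5^1*23^(-1)*73^1*79^( - 1 ) 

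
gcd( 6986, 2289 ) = 7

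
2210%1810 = 400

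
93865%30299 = 2968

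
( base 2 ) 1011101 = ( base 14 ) 69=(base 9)113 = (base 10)93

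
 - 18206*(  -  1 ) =18206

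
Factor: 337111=23^1*14657^1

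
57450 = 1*57450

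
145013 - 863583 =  - 718570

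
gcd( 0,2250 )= 2250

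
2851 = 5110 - 2259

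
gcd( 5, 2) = 1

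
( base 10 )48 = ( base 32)1G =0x30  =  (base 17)2E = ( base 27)1l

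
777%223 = 108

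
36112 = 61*592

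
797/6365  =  797/6365 = 0.13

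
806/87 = 9 + 23/87 = 9.26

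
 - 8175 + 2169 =  -  6006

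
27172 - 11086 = 16086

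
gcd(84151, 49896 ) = 1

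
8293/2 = 8293/2 = 4146.50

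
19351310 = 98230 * 197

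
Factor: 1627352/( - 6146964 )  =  -2^1*3^( - 2)*170749^(- 1) * 203419^1 = - 406838/1536741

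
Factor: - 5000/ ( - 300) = 50/3 = 2^1*3^( - 1)*5^2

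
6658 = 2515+4143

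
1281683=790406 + 491277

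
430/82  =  5 + 10/41=5.24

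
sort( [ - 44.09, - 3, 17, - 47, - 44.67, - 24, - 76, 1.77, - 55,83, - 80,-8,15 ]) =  [ - 80,  -  76,-55, - 47, - 44.67, - 44.09, - 24, - 8 , - 3, 1.77,15,  17, 83 ] 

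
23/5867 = 23/5867 = 0.00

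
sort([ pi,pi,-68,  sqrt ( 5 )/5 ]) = [ - 68,  sqrt ( 5 )/5,  pi,pi]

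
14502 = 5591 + 8911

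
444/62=7  +  5/31 = 7.16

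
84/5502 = 2/131 = 0.02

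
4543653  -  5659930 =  - 1116277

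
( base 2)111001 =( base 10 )57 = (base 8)71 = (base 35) 1M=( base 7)111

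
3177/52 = 3177/52 = 61.10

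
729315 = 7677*95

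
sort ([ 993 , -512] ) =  [ - 512,993 ]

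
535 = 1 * 535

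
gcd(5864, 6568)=8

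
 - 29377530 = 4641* ( - 6330)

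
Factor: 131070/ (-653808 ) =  - 2^( - 3) * 5^1 * 17^1*53^( - 1)  =  - 85/424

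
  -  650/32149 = - 50/2473 = - 0.02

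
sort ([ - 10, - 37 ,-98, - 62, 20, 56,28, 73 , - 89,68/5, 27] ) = [ - 98, - 89, - 62, - 37, - 10,68/5,  20, 27,28,56 , 73] 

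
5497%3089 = 2408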